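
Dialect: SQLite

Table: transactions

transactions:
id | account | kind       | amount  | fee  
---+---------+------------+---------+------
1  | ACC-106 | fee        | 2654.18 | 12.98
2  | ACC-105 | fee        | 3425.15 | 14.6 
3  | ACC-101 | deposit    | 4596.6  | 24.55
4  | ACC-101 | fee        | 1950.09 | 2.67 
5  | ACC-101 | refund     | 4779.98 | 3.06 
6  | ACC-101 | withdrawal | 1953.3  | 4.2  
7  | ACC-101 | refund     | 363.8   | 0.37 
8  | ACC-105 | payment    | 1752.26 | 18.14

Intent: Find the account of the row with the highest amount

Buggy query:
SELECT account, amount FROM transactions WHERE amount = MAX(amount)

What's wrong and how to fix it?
Bug: WHERE is evaluated per row; an aggregate over the whole table isn't defined there

Fix: Use a subquery: WHERE amount = (SELECT MAX(amount) FROM transactions)

Corrected query:
SELECT account, amount FROM transactions WHERE amount = (SELECT MAX(amount) FROM transactions)

Result:
account | amount 
--------+--------
ACC-101 | 4779.98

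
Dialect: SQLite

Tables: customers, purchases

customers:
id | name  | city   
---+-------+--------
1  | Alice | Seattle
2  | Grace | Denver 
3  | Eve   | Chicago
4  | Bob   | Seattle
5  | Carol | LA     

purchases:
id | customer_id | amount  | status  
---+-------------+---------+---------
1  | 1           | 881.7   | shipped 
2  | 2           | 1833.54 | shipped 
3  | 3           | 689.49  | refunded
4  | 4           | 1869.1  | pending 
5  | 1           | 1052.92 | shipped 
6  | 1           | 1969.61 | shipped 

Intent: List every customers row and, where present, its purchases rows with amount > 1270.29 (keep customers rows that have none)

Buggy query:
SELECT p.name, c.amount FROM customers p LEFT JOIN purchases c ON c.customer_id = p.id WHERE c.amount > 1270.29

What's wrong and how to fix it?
Bug: Filtering c.amount in WHERE discards the NULL rows produced by LEFT JOIN, turning it into an inner join

Fix: Move the right-table condition into the ON clause so unmatched parents are kept

Corrected query:
SELECT p.name, c.amount FROM customers p LEFT JOIN purchases c ON c.customer_id = p.id AND c.amount > 1270.29

Result:
name  | amount 
------+--------
Alice | 1969.61
Grace | 1833.54
Eve   | NULL   
Bob   | 1869.1 
Carol | NULL   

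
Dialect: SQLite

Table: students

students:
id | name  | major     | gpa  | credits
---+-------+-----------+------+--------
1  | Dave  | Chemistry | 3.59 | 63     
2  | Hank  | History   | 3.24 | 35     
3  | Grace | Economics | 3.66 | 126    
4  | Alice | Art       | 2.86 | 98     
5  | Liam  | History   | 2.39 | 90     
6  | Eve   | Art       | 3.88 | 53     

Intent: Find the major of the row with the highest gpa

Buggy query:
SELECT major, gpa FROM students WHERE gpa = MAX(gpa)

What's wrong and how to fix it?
Bug: WHERE is evaluated per row; an aggregate over the whole table isn't defined there

Fix: Wrap MAX in a scalar subquery so WHERE compares against a single value

Corrected query:
SELECT major, gpa FROM students WHERE gpa = (SELECT MAX(gpa) FROM students)

Result:
major | gpa 
------+-----
Art   | 3.88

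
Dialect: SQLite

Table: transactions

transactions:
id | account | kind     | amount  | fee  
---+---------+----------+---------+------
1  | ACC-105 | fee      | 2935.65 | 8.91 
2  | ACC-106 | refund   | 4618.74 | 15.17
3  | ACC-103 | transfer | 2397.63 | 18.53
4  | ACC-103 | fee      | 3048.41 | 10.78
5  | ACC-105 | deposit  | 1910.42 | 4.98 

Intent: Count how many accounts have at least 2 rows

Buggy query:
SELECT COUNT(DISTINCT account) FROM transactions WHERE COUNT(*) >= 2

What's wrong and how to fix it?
Bug: COUNT(*) cannot appear in WHERE; the per-group count doesn't exist yet

Fix: Use a subquery that GROUPs and filters with HAVING, then count its rows

Corrected query:
SELECT COUNT(*) FROM (SELECT account FROM transactions GROUP BY account HAVING COUNT(*) >= 2)

Result:
COUNT(*)
--------
2       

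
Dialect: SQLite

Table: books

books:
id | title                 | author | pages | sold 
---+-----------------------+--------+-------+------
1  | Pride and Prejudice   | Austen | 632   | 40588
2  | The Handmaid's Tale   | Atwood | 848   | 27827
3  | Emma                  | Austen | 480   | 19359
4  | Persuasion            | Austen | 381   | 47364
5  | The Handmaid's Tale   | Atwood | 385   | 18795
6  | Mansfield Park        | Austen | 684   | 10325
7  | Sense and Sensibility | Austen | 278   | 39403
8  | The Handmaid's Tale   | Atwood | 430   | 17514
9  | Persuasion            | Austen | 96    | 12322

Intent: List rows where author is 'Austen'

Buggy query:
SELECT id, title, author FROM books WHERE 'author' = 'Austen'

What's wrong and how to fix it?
Bug: Single quotes denote string literals in SQL; the column name is being compared as a constant string

Fix: Reference the column as author without single quotes

Corrected query:
SELECT id, title, author FROM books WHERE author = 'Austen'

Result:
id | title                 | author
---+-----------------------+-------
1  | Pride and Prejudice   | Austen
3  | Emma                  | Austen
4  | Persuasion            | Austen
6  | Mansfield Park        | Austen
7  | Sense and Sensibility | Austen
9  | Persuasion            | Austen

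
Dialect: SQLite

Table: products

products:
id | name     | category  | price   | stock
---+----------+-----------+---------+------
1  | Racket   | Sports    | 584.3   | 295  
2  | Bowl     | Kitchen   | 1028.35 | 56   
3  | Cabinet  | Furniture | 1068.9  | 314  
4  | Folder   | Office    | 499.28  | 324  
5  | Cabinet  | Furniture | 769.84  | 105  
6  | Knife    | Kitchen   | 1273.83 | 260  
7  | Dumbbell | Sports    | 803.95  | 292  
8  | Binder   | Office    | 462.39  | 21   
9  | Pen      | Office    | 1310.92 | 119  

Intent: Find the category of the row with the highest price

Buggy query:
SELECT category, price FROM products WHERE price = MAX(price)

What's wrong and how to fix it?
Bug: WHERE is evaluated per row; an aggregate over the whole table isn't defined there

Fix: Wrap MAX in a scalar subquery so WHERE compares against a single value

Corrected query:
SELECT category, price FROM products WHERE price = (SELECT MAX(price) FROM products)

Result:
category | price  
---------+--------
Office   | 1310.92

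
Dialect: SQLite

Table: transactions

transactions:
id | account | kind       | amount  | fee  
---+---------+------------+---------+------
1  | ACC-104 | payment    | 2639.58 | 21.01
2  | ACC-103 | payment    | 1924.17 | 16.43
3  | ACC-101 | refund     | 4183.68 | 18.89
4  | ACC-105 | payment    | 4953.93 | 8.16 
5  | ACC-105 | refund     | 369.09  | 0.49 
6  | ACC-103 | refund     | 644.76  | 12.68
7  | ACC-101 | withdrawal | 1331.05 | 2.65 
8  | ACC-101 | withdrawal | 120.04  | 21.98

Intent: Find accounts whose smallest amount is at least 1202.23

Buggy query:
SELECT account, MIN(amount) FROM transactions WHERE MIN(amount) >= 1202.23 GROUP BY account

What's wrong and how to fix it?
Bug: Aggregates like MIN are computed per group after WHERE runs

Fix: Use HAVING for the per-group MIN condition

Corrected query:
SELECT account, MIN(amount) FROM transactions GROUP BY account HAVING MIN(amount) >= 1202.23

Result:
account | MIN(amount)
--------+------------
ACC-104 | 2639.58    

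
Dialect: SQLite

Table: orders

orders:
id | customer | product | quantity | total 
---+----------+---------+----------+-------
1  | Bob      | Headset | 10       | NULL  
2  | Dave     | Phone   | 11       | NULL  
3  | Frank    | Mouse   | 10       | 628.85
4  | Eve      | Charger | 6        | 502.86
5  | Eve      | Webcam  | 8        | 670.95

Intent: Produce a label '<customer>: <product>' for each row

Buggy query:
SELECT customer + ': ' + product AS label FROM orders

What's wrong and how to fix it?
Bug: SQLite uses || for string concatenation; + coerces text to numbers (yielding 0)

Fix: Replace + with || to concatenate text

Corrected query:
SELECT customer || ': ' || product AS label FROM orders

Result:
label       
------------
Bob: Headset
Dave: Phone 
Frank: Mouse
Eve: Charger
Eve: Webcam 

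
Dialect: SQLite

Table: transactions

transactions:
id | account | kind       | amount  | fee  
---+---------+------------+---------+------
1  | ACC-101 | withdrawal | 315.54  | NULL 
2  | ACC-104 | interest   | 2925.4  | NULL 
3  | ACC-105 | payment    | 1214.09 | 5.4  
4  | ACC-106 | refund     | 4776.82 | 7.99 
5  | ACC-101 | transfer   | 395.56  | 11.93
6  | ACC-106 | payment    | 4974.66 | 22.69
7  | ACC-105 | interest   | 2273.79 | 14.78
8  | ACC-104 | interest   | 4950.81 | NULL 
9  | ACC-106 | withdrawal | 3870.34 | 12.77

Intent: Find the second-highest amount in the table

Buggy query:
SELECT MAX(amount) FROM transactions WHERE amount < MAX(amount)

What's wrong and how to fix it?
Bug: MAX(amount) on the right of the comparison is an aggregate-in-WHERE error

Fix: Put the inner MAX in a scalar subquery

Corrected query:
SELECT MAX(amount) FROM transactions WHERE amount < (SELECT MAX(amount) FROM transactions)

Result:
MAX(amount)
-----------
4950.81    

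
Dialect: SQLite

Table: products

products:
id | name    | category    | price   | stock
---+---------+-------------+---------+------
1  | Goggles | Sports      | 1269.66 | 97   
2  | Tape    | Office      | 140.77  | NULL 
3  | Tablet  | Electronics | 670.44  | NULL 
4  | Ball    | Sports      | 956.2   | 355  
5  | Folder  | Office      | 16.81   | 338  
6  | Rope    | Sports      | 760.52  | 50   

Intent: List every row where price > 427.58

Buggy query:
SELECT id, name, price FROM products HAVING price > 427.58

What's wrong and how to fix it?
Bug: HAVING filters the output of aggregation, but this query has no GROUP BY and no aggregate functions, so SQLite rejects it (HAVING clause on a non-aggregate query); the condition here is per row

Fix: Replace HAVING with WHERE since the condition applies to individual rows

Corrected query:
SELECT id, name, price FROM products WHERE price > 427.58

Result:
id | name    | price  
---+---------+--------
1  | Goggles | 1269.66
3  | Tablet  | 670.44 
4  | Ball    | 956.2  
6  | Rope    | 760.52 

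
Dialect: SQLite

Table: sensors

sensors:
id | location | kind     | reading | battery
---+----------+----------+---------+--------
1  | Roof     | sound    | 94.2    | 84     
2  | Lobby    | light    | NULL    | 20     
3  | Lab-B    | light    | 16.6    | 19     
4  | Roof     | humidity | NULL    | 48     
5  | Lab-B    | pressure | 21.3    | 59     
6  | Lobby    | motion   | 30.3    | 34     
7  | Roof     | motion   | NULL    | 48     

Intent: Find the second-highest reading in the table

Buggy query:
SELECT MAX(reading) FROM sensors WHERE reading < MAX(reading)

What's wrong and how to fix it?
Bug: The inner MAX is an aggregate inside WHERE, which is not allowed

Fix: Compute the overall MAX in a subquery, then take MAX of rows below it

Corrected query:
SELECT MAX(reading) FROM sensors WHERE reading < (SELECT MAX(reading) FROM sensors)

Result:
MAX(reading)
------------
30.3        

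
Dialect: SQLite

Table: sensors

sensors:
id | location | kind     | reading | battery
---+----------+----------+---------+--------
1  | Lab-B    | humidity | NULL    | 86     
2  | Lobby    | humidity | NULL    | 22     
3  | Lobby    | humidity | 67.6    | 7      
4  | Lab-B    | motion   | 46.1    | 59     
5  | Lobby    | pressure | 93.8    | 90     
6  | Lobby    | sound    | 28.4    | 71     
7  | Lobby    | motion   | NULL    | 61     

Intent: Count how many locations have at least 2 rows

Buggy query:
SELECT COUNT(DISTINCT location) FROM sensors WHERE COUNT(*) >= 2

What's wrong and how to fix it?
Bug: WHERE filters individual rows, not groups, so a group-level COUNT is invalid there

Fix: Group first with HAVING COUNT(*) >= 2, then COUNT the resulting groups

Corrected query:
SELECT COUNT(*) FROM (SELECT location FROM sensors GROUP BY location HAVING COUNT(*) >= 2)

Result:
COUNT(*)
--------
2       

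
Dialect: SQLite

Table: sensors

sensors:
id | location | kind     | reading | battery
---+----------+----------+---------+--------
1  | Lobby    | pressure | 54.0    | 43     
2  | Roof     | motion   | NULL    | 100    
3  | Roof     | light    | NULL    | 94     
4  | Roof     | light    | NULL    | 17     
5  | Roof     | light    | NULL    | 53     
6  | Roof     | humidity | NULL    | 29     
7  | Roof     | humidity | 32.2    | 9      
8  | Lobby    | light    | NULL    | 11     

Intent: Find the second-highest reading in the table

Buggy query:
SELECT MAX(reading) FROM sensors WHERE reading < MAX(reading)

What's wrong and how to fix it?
Bug: MAX(reading) on the right of the comparison is an aggregate-in-WHERE error

Fix: Put the inner MAX in a scalar subquery

Corrected query:
SELECT MAX(reading) FROM sensors WHERE reading < (SELECT MAX(reading) FROM sensors)

Result:
MAX(reading)
------------
32.2        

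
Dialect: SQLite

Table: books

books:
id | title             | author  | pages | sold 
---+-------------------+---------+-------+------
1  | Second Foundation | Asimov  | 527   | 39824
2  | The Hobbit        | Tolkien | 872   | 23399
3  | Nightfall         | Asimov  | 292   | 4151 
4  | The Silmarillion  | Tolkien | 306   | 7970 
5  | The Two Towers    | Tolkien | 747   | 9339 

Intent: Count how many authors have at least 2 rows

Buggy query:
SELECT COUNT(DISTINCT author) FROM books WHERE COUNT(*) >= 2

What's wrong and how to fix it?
Bug: COUNT(*) cannot appear in WHERE; the per-group count doesn't exist yet

Fix: Use a subquery that GROUPs and filters with HAVING, then count its rows

Corrected query:
SELECT COUNT(*) FROM (SELECT author FROM books GROUP BY author HAVING COUNT(*) >= 2)

Result:
COUNT(*)
--------
2       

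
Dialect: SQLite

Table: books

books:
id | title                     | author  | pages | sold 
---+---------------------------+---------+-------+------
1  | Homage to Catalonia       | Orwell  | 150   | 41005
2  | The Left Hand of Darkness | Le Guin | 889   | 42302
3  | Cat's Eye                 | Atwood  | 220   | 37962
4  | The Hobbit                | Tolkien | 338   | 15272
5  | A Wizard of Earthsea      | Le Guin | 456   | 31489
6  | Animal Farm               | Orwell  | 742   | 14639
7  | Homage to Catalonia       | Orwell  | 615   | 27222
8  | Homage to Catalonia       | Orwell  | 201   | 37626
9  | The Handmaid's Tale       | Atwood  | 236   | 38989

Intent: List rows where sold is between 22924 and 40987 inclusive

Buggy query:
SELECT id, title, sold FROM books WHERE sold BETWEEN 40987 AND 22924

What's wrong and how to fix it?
Bug: The bounds are reversed; BETWEEN a AND b requires a <= b to match anything

Fix: Write BETWEEN 22924 AND 40987

Corrected query:
SELECT id, title, sold FROM books WHERE sold BETWEEN 22924 AND 40987

Result:
id | title                | sold 
---+----------------------+------
3  | Cat's Eye            | 37962
5  | A Wizard of Earthsea | 31489
7  | Homage to Catalonia  | 27222
8  | Homage to Catalonia  | 37626
9  | The Handmaid's Tale  | 38989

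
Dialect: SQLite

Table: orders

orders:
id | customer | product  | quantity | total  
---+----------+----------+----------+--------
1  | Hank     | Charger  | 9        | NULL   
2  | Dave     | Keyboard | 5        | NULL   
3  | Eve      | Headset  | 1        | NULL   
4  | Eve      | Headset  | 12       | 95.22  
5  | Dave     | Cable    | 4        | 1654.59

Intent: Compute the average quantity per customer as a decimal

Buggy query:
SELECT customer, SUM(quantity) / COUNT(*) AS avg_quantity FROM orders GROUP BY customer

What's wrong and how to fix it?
Bug: SUM(quantity) and COUNT(*) are both integers; the division truncates the fractional part

Fix: Multiply by 1.0 (or CAST to REAL) to force floating-point division

Corrected query:
SELECT customer, SUM(quantity) * 1.0 / COUNT(*) AS avg_quantity FROM orders GROUP BY customer

Result:
customer | avg_quantity
---------+-------------
Dave     | 4.5         
Eve      | 6.5         
Hank     | 9           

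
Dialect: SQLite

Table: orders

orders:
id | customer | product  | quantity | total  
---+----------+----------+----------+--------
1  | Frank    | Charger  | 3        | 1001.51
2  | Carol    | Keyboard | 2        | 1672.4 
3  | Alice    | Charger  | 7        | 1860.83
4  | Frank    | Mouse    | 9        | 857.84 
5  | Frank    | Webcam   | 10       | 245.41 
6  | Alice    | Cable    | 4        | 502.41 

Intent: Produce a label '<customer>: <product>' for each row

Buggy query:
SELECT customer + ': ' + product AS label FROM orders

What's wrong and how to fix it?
Bug: SQLite uses || for string concatenation; + coerces text to numbers (yielding 0)

Fix: Use the || operator for string concatenation

Corrected query:
SELECT customer || ': ' || product AS label FROM orders

Result:
label          
---------------
Frank: Charger 
Carol: Keyboard
Alice: Charger 
Frank: Mouse   
Frank: Webcam  
Alice: Cable   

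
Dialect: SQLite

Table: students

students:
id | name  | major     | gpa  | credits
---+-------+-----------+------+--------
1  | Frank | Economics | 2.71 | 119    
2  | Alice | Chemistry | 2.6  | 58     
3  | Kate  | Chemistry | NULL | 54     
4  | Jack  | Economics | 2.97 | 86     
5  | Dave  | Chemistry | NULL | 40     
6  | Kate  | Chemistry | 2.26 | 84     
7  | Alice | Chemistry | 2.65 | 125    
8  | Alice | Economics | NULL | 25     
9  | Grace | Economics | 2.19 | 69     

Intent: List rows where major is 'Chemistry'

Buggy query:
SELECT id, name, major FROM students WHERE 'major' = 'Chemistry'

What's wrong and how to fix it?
Bug: 'major' in single quotes is a string literal, not the column; the comparison is literal-vs-literal and never true

Fix: Reference the column as major without single quotes

Corrected query:
SELECT id, name, major FROM students WHERE major = 'Chemistry'

Result:
id | name  | major    
---+-------+----------
2  | Alice | Chemistry
3  | Kate  | Chemistry
5  | Dave  | Chemistry
6  | Kate  | Chemistry
7  | Alice | Chemistry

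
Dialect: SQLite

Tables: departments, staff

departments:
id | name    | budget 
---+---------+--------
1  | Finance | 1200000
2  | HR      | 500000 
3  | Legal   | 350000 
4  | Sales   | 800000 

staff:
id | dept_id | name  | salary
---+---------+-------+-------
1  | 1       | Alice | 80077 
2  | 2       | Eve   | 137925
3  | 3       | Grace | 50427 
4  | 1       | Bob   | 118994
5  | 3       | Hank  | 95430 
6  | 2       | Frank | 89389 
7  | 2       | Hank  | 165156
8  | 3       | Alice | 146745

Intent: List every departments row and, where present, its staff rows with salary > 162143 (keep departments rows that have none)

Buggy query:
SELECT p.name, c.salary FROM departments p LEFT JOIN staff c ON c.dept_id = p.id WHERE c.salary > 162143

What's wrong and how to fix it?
Bug: A WHERE condition on the right-hand table after LEFT JOIN drops unmatched parents

Fix: Move the right-table condition into the ON clause so unmatched parents are kept

Corrected query:
SELECT p.name, c.salary FROM departments p LEFT JOIN staff c ON c.dept_id = p.id AND c.salary > 162143

Result:
name    | salary
--------+-------
Finance | NULL  
HR      | 165156
Legal   | NULL  
Sales   | NULL  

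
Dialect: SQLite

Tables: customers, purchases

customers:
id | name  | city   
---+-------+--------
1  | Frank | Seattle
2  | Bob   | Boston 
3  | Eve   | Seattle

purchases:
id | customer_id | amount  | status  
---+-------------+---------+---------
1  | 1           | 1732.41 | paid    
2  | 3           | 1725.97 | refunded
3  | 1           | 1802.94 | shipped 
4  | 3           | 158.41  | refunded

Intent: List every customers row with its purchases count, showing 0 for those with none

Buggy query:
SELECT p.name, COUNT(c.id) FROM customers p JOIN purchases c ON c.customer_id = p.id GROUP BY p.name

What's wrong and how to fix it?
Bug: An inner join excludes parents with zero children

Fix: Switch to LEFT JOIN to retain unmatched parent rows

Corrected query:
SELECT p.name, COUNT(c.id) FROM customers p LEFT JOIN purchases c ON c.customer_id = p.id GROUP BY p.name

Result:
name  | COUNT(c.id)
------+------------
Bob   | 0          
Eve   | 2          
Frank | 2          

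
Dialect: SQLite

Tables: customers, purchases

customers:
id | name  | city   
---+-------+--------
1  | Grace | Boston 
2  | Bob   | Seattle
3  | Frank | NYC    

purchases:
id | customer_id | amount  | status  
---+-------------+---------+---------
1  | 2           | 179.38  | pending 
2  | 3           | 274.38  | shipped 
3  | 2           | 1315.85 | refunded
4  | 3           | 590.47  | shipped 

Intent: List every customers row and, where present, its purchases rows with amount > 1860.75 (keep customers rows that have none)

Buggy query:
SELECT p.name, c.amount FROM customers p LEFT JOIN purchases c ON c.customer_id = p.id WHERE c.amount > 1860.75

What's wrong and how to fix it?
Bug: A WHERE condition on the right-hand table after LEFT JOIN drops unmatched parents

Fix: Put 'c.amount > 1860.75' in the JOIN's ON clause instead of WHERE

Corrected query:
SELECT p.name, c.amount FROM customers p LEFT JOIN purchases c ON c.customer_id = p.id AND c.amount > 1860.75

Result:
name  | amount
------+-------
Grace | NULL  
Bob   | NULL  
Frank | NULL  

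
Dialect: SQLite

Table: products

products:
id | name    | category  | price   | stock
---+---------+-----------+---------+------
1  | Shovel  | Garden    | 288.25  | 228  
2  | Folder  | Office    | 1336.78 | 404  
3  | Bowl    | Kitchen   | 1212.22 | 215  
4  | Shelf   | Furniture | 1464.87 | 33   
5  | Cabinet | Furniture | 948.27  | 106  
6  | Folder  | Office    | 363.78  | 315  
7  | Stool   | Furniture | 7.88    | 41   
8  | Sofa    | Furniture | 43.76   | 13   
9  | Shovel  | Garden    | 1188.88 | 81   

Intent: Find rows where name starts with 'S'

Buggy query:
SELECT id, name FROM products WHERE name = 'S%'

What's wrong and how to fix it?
Bug: Wildcards only work with LIKE; '=' treats '%' as a literal character

Fix: Replace '=' with LIKE so 'S%' is treated as a pattern

Corrected query:
SELECT id, name FROM products WHERE name LIKE 'S%'

Result:
id | name  
---+-------
1  | Shovel
4  | Shelf 
7  | Stool 
8  | Sofa  
9  | Shovel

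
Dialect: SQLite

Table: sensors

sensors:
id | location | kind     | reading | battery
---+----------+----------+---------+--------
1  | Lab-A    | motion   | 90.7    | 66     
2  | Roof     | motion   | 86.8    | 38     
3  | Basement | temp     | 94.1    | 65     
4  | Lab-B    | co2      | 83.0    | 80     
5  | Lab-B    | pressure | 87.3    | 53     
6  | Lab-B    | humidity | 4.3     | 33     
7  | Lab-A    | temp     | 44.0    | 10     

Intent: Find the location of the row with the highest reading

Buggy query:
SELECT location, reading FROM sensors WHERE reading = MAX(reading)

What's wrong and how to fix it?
Bug: WHERE is evaluated per row; an aggregate over the whole table isn't defined there

Fix: Wrap MAX in a scalar subquery so WHERE compares against a single value

Corrected query:
SELECT location, reading FROM sensors WHERE reading = (SELECT MAX(reading) FROM sensors)

Result:
location | reading
---------+--------
Basement | 94.1   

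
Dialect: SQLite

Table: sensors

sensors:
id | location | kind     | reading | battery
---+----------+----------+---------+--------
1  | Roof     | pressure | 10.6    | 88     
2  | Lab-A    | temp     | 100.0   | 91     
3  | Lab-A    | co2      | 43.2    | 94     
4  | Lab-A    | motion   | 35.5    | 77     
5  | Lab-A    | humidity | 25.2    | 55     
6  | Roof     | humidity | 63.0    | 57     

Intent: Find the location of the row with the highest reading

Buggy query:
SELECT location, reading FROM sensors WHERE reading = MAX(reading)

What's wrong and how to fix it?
Bug: MAX(reading) is an aggregate and cannot be used directly in WHERE

Fix: Wrap MAX in a scalar subquery so WHERE compares against a single value

Corrected query:
SELECT location, reading FROM sensors WHERE reading = (SELECT MAX(reading) FROM sensors)

Result:
location | reading
---------+--------
Lab-A    | 100    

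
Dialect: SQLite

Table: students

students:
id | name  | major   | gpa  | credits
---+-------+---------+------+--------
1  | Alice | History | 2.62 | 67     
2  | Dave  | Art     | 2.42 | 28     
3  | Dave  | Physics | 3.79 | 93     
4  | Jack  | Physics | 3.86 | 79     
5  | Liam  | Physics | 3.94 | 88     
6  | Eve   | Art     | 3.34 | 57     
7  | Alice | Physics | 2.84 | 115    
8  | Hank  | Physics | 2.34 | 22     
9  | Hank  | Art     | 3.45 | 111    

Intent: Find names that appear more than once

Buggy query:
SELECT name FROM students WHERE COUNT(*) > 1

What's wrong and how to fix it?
Bug: WHERE can't reference COUNT(*); aggregates are computed after WHERE

Fix: GROUP BY name, then filter groups with HAVING COUNT(*) > 1

Corrected query:
SELECT name FROM students GROUP BY name HAVING COUNT(*) > 1

Result:
name 
-----
Alice
Dave 
Hank 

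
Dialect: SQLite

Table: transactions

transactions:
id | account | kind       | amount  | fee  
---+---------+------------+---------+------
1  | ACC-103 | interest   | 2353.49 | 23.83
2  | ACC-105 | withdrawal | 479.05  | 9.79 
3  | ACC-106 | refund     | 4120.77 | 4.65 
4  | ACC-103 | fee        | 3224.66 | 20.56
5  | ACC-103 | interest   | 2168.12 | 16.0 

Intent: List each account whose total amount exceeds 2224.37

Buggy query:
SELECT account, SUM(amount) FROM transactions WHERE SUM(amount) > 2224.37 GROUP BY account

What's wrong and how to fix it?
Bug: WHERE runs before GROUP BY, so aggregates aren't available there

Fix: Use HAVING (which filters groups after aggregation) instead of WHERE

Corrected query:
SELECT account, SUM(amount) FROM transactions GROUP BY account HAVING SUM(amount) > 2224.37

Result:
account | SUM(amount)
--------+------------
ACC-103 | 7746.27    
ACC-106 | 4120.77    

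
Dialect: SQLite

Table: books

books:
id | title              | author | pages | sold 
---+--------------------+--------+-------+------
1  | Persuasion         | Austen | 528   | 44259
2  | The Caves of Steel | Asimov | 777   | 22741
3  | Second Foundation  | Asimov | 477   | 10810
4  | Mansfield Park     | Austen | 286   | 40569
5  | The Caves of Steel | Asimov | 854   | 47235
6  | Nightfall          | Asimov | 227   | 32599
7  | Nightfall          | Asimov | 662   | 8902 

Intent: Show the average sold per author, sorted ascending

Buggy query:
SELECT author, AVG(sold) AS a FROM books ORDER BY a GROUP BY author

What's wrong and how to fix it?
Bug: GROUP BY must precede ORDER BY

Fix: Reorder: SELECT … FROM … GROUP BY … ORDER BY …

Corrected query:
SELECT author, AVG(sold) AS a FROM books GROUP BY author ORDER BY a

Result:
author | a      
-------+--------
Asimov | 24457.4
Austen | 42414  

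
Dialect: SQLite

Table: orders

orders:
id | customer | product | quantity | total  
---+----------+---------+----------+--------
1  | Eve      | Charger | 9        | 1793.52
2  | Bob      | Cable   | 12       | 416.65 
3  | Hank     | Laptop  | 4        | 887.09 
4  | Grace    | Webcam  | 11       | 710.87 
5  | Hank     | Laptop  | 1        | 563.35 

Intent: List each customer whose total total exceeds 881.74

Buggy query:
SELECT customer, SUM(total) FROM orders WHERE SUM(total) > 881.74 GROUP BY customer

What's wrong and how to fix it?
Bug: SUM(total) is an aggregate, but WHERE filters rows before aggregation

Fix: Move the aggregate condition to a HAVING clause

Corrected query:
SELECT customer, SUM(total) FROM orders GROUP BY customer HAVING SUM(total) > 881.74

Result:
customer | SUM(total)
---------+-----------
Eve      | 1793.52   
Hank     | 1450.44   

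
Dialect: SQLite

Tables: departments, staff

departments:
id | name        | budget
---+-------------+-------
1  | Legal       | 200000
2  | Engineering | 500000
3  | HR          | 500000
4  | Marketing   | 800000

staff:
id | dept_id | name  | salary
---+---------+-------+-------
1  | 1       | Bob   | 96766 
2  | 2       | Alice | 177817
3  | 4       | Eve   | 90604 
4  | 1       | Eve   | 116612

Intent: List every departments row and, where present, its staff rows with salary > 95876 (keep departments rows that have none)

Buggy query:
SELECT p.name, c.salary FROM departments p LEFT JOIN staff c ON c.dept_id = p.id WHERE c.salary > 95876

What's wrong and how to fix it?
Bug: Filtering c.salary in WHERE discards the NULL rows produced by LEFT JOIN, turning it into an inner join

Fix: Put 'c.salary > 95876' in the JOIN's ON clause instead of WHERE

Corrected query:
SELECT p.name, c.salary FROM departments p LEFT JOIN staff c ON c.dept_id = p.id AND c.salary > 95876

Result:
name        | salary
------------+-------
Legal       | 96766 
Legal       | 116612
Engineering | 177817
HR          | NULL  
Marketing   | NULL  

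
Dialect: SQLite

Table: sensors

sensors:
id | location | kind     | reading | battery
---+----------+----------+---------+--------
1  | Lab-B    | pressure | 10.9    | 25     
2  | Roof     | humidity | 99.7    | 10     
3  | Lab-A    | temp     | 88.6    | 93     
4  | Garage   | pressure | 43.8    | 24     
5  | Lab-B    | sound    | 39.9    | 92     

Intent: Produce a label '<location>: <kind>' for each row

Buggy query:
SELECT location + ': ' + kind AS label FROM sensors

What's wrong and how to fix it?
Bug: SQLite uses || for string concatenation; + coerces text to numbers (yielding 0)

Fix: Replace + with || to concatenate text

Corrected query:
SELECT location || ': ' || kind AS label FROM sensors

Result:
label           
----------------
Lab-B: pressure 
Roof: humidity  
Lab-A: temp     
Garage: pressure
Lab-B: sound    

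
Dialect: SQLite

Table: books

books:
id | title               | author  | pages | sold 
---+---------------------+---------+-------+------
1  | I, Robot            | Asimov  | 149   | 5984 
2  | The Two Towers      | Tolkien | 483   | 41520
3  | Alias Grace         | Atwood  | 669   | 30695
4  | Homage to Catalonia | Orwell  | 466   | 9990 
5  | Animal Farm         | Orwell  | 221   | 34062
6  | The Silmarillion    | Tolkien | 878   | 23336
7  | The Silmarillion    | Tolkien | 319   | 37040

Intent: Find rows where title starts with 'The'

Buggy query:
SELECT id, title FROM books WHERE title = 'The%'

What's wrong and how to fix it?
Bug: '=' compares the literal string including the % character; pattern matching needs LIKE

Fix: Use LIKE for wildcard pattern matching

Corrected query:
SELECT id, title FROM books WHERE title LIKE 'The%'

Result:
id | title           
---+-----------------
2  | The Two Towers  
6  | The Silmarillion
7  | The Silmarillion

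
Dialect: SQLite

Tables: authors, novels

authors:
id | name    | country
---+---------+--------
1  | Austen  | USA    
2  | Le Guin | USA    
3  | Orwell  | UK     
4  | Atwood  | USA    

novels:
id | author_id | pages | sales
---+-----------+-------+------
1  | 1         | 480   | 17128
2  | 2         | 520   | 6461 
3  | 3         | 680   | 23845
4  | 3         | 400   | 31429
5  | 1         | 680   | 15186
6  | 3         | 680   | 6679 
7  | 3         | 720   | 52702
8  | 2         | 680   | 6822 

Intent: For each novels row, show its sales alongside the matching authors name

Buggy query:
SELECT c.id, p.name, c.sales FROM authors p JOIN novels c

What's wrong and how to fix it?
Bug: Missing join condition: each novels row is matched to all authors rows instead of just its own

Fix: Add ON c.author_id = p.id to the JOIN

Corrected query:
SELECT c.id, p.name, c.sales FROM authors p JOIN novels c ON c.author_id = p.id

Result:
id | name    | sales
---+---------+------
1  | Austen  | 17128
2  | Le Guin | 6461 
3  | Orwell  | 23845
4  | Orwell  | 31429
5  | Austen  | 15186
6  | Orwell  | 6679 
7  | Orwell  | 52702
8  | Le Guin | 6822 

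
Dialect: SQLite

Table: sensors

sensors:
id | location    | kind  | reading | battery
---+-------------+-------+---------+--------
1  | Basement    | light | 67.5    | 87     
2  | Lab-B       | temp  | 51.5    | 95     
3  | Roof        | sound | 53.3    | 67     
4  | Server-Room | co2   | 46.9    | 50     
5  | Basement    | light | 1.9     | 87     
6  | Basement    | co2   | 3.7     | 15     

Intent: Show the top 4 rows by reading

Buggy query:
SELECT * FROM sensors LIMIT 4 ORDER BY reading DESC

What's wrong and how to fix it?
Bug: LIMIT must come after ORDER BY

Fix: Sort with ORDER BY, then apply LIMIT

Corrected query:
SELECT * FROM sensors ORDER BY reading DESC LIMIT 4

Result:
id | location    | kind  | reading | battery
---+-------------+-------+---------+--------
1  | Basement    | light | 67.5    | 87     
3  | Roof        | sound | 53.3    | 67     
2  | Lab-B       | temp  | 51.5    | 95     
4  | Server-Room | co2   | 46.9    | 50     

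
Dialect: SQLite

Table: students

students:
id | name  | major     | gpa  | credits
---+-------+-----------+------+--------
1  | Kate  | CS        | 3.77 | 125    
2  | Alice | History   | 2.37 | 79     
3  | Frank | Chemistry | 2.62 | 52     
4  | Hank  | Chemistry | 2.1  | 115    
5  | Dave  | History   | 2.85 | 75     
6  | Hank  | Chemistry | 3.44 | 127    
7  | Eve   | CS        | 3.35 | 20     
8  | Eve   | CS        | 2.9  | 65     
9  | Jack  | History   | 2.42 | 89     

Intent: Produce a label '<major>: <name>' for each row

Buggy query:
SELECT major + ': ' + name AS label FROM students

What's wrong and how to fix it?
Bug: SQLite uses || for string concatenation; + coerces text to numbers (yielding 0)

Fix: Replace + with || to concatenate text

Corrected query:
SELECT major || ': ' || name AS label FROM students

Result:
label           
----------------
CS: Kate        
History: Alice  
Chemistry: Frank
Chemistry: Hank 
History: Dave   
Chemistry: Hank 
CS: Eve         
CS: Eve         
History: Jack   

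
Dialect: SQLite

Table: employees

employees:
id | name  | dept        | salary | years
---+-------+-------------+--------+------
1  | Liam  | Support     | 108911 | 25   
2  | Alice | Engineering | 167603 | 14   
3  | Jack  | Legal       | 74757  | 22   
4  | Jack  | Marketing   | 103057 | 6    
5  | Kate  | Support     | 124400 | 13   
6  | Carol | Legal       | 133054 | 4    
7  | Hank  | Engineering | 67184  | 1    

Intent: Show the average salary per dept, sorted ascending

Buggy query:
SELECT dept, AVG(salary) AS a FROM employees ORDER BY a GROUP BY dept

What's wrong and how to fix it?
Bug: GROUP BY must precede ORDER BY

Fix: Reorder: SELECT … FROM … GROUP BY … ORDER BY …

Corrected query:
SELECT dept, AVG(salary) AS a FROM employees GROUP BY dept ORDER BY a

Result:
dept        | a       
------------+---------
Marketing   | 103057  
Legal       | 103905.5
Support     | 116655.5
Engineering | 117393.5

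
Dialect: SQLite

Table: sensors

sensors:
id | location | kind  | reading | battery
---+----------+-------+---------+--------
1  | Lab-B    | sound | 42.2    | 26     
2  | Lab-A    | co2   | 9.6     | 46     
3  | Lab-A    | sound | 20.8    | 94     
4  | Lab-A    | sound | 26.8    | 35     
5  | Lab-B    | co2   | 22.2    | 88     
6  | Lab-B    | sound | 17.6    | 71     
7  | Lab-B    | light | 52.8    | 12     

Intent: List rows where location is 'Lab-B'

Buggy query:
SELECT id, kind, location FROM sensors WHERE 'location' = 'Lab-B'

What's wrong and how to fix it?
Bug: Single quotes denote string literals in SQL; the column name is being compared as a constant string

Fix: Remove the quotes around the column name (or use double quotes for an identifier)

Corrected query:
SELECT id, kind, location FROM sensors WHERE location = 'Lab-B'

Result:
id | kind  | location
---+-------+---------
1  | sound | Lab-B   
5  | co2   | Lab-B   
6  | sound | Lab-B   
7  | light | Lab-B   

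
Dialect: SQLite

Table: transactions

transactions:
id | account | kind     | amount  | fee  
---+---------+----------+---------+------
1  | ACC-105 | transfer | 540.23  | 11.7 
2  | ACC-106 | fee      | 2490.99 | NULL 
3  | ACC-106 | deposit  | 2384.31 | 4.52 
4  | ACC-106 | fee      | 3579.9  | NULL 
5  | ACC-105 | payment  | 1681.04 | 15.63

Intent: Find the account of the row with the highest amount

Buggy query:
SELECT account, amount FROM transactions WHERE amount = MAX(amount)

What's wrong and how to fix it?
Bug: WHERE is evaluated per row; an aggregate over the whole table isn't defined there

Fix: Wrap MAX in a scalar subquery so WHERE compares against a single value

Corrected query:
SELECT account, amount FROM transactions WHERE amount = (SELECT MAX(amount) FROM transactions)

Result:
account | amount
--------+-------
ACC-106 | 3579.9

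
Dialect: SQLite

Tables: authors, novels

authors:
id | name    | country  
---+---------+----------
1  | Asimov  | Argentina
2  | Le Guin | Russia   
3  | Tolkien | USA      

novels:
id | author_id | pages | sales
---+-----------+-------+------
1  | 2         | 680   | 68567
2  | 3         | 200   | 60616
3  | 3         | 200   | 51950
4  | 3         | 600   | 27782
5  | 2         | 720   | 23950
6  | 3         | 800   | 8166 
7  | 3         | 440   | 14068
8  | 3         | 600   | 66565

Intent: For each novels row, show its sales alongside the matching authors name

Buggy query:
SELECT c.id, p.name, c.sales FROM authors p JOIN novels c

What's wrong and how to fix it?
Bug: Missing join condition: each novels row is matched to all authors rows instead of just its own

Fix: Specify the join condition linking the foreign key to the parent id

Corrected query:
SELECT c.id, p.name, c.sales FROM authors p JOIN novels c ON c.author_id = p.id

Result:
id | name    | sales
---+---------+------
1  | Le Guin | 68567
2  | Tolkien | 60616
3  | Tolkien | 51950
4  | Tolkien | 27782
5  | Le Guin | 23950
6  | Tolkien | 8166 
7  | Tolkien | 14068
8  | Tolkien | 66565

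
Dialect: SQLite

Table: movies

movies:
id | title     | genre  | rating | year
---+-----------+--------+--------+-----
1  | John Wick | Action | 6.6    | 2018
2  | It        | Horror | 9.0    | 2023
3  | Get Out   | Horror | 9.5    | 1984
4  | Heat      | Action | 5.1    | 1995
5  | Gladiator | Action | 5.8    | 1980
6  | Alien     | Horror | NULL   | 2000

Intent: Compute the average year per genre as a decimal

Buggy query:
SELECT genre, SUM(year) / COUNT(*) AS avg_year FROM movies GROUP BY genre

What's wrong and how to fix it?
Bug: SUM(year) and COUNT(*) are both integers; the division truncates the fractional part

Fix: Cast one side to REAL so the division keeps the fractional part

Corrected query:
SELECT genre, SUM(year) * 1.0 / COUNT(*) AS avg_year FROM movies GROUP BY genre

Result:
genre  | avg_year   
-------+------------
Action | 1997.666667
Horror | 2002.333333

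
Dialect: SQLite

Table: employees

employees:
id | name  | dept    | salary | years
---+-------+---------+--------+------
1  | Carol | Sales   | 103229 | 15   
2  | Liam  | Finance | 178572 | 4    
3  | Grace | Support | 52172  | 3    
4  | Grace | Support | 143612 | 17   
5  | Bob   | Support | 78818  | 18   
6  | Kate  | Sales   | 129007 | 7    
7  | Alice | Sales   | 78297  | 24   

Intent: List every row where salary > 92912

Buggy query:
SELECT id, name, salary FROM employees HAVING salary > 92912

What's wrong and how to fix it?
Bug: This is a non-aggregate query (no GROUP BY, no aggregates), so in SQLite the HAVING clause is invalid here; a row-level condition belongs in WHERE

Fix: Use WHERE for row-level filtering

Corrected query:
SELECT id, name, salary FROM employees WHERE salary > 92912

Result:
id | name  | salary
---+-------+-------
1  | Carol | 103229
2  | Liam  | 178572
4  | Grace | 143612
6  | Kate  | 129007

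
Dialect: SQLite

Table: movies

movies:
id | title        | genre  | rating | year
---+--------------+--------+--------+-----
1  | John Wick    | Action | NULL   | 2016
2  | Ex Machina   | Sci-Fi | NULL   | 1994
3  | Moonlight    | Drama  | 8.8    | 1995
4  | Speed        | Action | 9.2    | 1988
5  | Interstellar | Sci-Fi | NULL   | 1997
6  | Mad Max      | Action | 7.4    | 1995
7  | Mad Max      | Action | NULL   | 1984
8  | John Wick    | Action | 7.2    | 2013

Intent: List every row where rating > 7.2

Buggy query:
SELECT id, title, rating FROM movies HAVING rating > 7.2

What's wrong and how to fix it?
Bug: HAVING filters the output of aggregation, but this query has no GROUP BY and no aggregate functions, so SQLite rejects it (HAVING clause on a non-aggregate query); the condition here is per row

Fix: Replace HAVING with WHERE since the condition applies to individual rows

Corrected query:
SELECT id, title, rating FROM movies WHERE rating > 7.2

Result:
id | title     | rating
---+-----------+-------
3  | Moonlight | 8.8   
4  | Speed     | 9.2   
6  | Mad Max   | 7.4   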